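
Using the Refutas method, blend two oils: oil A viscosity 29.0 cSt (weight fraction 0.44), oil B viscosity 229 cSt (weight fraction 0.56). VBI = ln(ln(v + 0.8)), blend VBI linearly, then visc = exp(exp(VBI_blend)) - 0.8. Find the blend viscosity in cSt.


Refutas method: VBN_i = 14.534*ln(ln(visc_i + 0.8)) + 10.975, blended linearly by mass fraction; since VBN is linear in VBI_i = ln(ln(visc_i + 0.8)) and the fractions sum to 1, blend VBI directly: visc = exp(exp(VBI_blend)) - 0.8
VBI_1 = ln(ln(29.0 + 0.8)) = 1.22216
VBI_2 = ln(ln(229 + 0.8)) = 1.69327
VBI_blend = 0.44 * 1.22216 + 0.56 * 1.69327 = 1.48598
visc_blend = exp(exp(1.48598)) - 0.8 = 82.24

82.24 cSt


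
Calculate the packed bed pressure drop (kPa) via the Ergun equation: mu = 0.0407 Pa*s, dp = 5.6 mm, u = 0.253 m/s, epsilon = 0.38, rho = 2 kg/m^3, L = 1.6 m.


dp = 5.6 mm = 0.0056 m
Viscous term = 150*0.0407*0.253*(1-0.38)^2 / (0.0056^2*0.38^3) = 345035
Inertial term = 1.75*2*0.253^2*(1-0.38) / (0.0056*0.38^3) = 452.024
dP/L = 345035 + 452.024 = 345487 Pa/m
dP = 345487 * 1.6 / 1000 = 552.8 kPa

552.8 kPa


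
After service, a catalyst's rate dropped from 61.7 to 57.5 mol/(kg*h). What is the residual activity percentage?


Activity (%) = (rate_used / rate_fresh) * 100
rate_used = 57.5, rate_fresh = 61.7
= (57.5 / 61.7) * 100
= 0.9319 * 100 = 93.19

93.19 %


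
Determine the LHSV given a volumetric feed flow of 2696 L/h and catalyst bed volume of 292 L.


LHSV = volumetric feed rate / catalyst volume
= 2696 L/h / 292 L
= 9.233 h^-1

9.233 h^-1


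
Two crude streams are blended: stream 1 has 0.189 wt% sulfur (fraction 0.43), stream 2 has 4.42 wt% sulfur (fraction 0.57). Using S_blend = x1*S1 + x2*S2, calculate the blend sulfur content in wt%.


Linear sulfur blending: S_blend = x1*S1 + x2*S2
Contribution 1: 0.43 * 0.189 = 0.08127 wt%
Contribution 2: 0.57 * 4.42 = 2.5194 wt%
S_blend = 0.08127 + 2.5194 = 2.60067

2.60067 wt%


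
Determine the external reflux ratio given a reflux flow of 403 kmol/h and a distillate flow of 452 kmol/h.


Reflux ratio definition: R = L / D (liquid returned / distillate withdrawn)
L = 403 kmol/h, D = 452 kmol/h
R = 403 / 452 = 0.8916

0.8916


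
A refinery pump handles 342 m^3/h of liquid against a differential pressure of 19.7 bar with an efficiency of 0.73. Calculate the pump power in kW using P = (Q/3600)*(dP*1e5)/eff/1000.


Q = 342 / 3600 = 0.095 m^3/s
P = 0.095 * (19.7 * 1e5) / 0.73 / 1000 = 256.4

256.4 kW


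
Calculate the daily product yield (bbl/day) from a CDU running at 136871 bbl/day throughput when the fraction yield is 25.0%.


Crude throughput = 136871 bbl/day
Fraction yield = 25.0%
yield = throughput * fraction / 100
yield = 136871 * 25.0 / 100 = 34217.75

34217.75 bbl/day


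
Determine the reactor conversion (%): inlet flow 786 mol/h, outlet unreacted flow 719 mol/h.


X = (F_in - F_out) / F_in * 100
Moles reacted = 786 - 719 = 67
X = 67 / 786 * 100
= 0.08524 * 100
= 8.524 %

8.524 %


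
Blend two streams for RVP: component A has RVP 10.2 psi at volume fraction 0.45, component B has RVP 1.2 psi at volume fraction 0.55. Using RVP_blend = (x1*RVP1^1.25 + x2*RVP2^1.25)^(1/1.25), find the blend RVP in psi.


Chevron index: RVP_blend = (sum xi*RVPi^1.25)^(1/1.25)
RVP^1.25 terms: 0.45 * 10.2^1.25 + 0.55 * 1.2^1.25 = 8.89359
RVP_blend = 8.89359^(1/1.25) = 5.745

5.745 psi


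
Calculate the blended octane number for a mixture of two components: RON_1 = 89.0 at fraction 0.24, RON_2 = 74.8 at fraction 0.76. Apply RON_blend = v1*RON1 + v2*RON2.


Linear blending: RON_blend = sum(vi * RONi)
Contribution 1: 0.24 * 89.0 = 21.36
Contribution 2: 0.76 * 74.8 = 56.848
RON_blend = 21.36 + 56.848 = 78.208

78.208


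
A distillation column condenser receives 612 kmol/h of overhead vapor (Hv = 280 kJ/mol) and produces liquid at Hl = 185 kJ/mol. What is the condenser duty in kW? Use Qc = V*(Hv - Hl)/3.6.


Qc = 612 * (280 - 185) / 3.6 = 612 * 95 / 3.6 = 16150

16150 kW


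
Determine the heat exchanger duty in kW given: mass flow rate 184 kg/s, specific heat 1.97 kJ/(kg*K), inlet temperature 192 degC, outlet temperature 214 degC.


Q = m_dot * cp * delta_T
delta_T = 214 - 192 = 22 K
Q = 184 * 1.97 * 22
= 362.48 * 22
= 7974.56 kW

7974.56 kW


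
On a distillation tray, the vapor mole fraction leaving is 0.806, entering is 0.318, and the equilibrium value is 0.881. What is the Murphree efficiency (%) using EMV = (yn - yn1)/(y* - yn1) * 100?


Murphree vapor efficiency: EMV = (y_n - y_(n-1)) / (y*_n - y_(n-1)) * 100
EMV = (0.806 - 0.318) / (0.881 - 0.318) * 100 = 0.488 / 0.563 * 100 = 86.68

86.68 %


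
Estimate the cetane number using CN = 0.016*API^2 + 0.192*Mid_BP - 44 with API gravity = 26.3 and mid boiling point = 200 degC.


CN = 0.016 * 26.3^2 + 0.192 * 200 - 44
CN = 11.06704 + 38.4 - 44 = 5.46704

5.46704


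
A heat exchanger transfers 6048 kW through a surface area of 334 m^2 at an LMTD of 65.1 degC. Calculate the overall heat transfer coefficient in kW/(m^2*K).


From Q = U*A*LMTD, U = Q / (A * LMTD)
U = 6048 / (334 * 65.1) = 6048 / 21743.4 = 0.2782

0.2782 kW/(m^2*K)


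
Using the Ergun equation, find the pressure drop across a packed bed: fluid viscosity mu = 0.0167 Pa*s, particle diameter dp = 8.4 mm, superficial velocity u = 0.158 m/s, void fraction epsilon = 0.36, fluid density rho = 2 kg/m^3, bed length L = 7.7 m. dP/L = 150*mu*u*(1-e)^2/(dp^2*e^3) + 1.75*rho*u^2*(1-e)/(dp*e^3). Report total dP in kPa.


dp = 8.4 mm = 0.0084 m
Viscous term = 150*0.0167*0.158*(1-0.36)^2 / (0.0084^2*0.36^3) = 49244.6
Inertial term = 1.75*2*0.158^2*(1-0.36) / (0.0084*0.36^3) = 142.684
dP/L = 49244.6 + 142.684 = 49387.3 Pa/m
dP = 49387.3 * 7.7 / 1000 = 380.3 kPa

380.3 kPa


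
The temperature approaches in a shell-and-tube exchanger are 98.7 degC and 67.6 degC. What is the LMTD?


LMTD = (dT1 - dT2) / ln(dT1/dT2)
= (98.7 - 67.6) / ln(98.7 / 67.6) = 31.1 / 0.378477 = 82.17

82.17 degC


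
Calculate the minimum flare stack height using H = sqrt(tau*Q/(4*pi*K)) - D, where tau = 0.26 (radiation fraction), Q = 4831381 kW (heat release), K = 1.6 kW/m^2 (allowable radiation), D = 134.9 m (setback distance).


tau*Q/(4*pi*K) = 0.26 * 4831381 / (4 * pi * 1.6) = 62476.2
sqrt(62476.2) = 249.952
H = 249.952 - 134.9 = 115.1

115.1 m


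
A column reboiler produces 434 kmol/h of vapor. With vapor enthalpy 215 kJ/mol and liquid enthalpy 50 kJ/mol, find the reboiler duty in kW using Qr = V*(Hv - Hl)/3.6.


Qr = 434 * (215 - 50) / 3.6 = 434 * 165 / 3.6 = 19890

19890 kW


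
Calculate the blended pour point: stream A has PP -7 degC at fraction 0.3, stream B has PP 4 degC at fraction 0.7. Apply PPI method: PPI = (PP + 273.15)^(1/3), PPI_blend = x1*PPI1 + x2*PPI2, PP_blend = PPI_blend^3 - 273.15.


PPI_1 = (-7 + 273.15)^(1/3) = 6.432436
PPI_2 = (4 + 273.15)^(1/3) = 6.51986
PPI_blend = 0.3 * 6.432436 + 0.7 * 6.51986 = 6.493633
PP_blend = 6.493633^3 - 273.15 = 273.8188 - 273.15 = 0.67

0.67 degC


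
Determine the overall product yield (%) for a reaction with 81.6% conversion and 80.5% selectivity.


Overall yield = conversion (%) * selectivity (%) / 100
Conversion = 81.6%, Selectivity = 80.5%
Y = 81.6 * 80.5 / 100
= 65.688 %

65.688 %


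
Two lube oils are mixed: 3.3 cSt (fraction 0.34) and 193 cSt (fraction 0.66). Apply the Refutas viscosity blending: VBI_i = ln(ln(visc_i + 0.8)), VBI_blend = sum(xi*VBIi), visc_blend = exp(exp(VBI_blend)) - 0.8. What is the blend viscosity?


Refutas method: VBN_i = 14.534*ln(ln(visc_i + 0.8)) + 10.975, blended linearly by mass fraction; since VBN is linear in VBI_i = ln(ln(visc_i + 0.8)) and the fractions sum to 1, blend VBI directly: visc = exp(exp(VBI_blend)) - 0.8
VBI_1 = ln(ln(3.3 + 0.8)) = 0.344289
VBI_2 = ln(ln(193 + 0.8)) = 1.66143
VBI_blend = 0.34 * 0.344289 + 0.66 * 1.66143 = 1.2136
visc_blend = exp(exp(1.2136)) - 0.8 = 28.15

28.15 cSt


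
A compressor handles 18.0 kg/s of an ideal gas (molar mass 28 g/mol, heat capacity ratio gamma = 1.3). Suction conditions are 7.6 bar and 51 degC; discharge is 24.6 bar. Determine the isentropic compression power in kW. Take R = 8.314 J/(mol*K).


Isentropic work: W = m*(gamma/(gamma-1))*(R*T1/MW)*((P2/P1)^((gamma-1)/gamma) - 1)
T1 = 51 + 273.15 = 324.15 K
Pressure ratio = 24.6 / 7.6 = 3.23684
Exponent = (1.3 - 1)/1.3 = 0.230769
(P2/P1)^exp - 1 = 3.23684^0.230769 - 1 = 0.311355
W = 18.0 * 1.3 / 0.3 * 8.314 * 324.15 / 28 * 0.311355 = 2337

2337 kW


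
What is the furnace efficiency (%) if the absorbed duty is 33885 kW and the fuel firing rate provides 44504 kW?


Furnace efficiency = Q_absorbed / Q_fuel * 100
= 33885 / 44504 * 100 = 76.14

76.14 %


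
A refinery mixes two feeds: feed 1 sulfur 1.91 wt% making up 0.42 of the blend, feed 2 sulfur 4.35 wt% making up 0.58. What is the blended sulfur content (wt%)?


Linear sulfur blending: S_blend = x1*S1 + x2*S2
Contribution 1: 0.42 * 1.91 = 0.8022 wt%
Contribution 2: 0.58 * 4.35 = 2.523 wt%
S_blend = 0.8022 + 2.523 = 3.3252

3.3252 wt%


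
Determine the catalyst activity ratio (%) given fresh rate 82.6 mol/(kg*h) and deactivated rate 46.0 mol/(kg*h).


Activity (%) = (rate_used / rate_fresh) * 100
rate_used = 46.0, rate_fresh = 82.6
= (46.0 / 82.6) * 100
= 0.5569 * 100 = 55.69

55.69 %


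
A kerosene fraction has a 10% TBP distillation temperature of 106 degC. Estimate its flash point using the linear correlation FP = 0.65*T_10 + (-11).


FP = 0.65 * 106 + (-11) = 57.9

57.9 degC


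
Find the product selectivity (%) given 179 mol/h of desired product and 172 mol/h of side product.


Selectivity = desired / (desired + undesired) * 100
Total products = 179 + 172 = 351 mol/h
S = 179 / 351 * 100
= 0.5100 * 100
= 51.00 %

51.00 %


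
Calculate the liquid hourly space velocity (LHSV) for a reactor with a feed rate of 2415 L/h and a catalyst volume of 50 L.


LHSV = volumetric feed rate / catalyst volume
= 2415 L/h / 50 L
= 48.30 h^-1

48.30 h^-1


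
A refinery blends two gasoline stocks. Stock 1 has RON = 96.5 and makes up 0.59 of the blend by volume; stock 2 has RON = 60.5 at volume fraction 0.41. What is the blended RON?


Linear blending: RON_blend = sum(vi * RONi)
Contribution 1: 0.59 * 96.5 = 56.935
Contribution 2: 0.41 * 60.5 = 24.805
RON_blend = 56.935 + 24.805 = 81.74

81.74


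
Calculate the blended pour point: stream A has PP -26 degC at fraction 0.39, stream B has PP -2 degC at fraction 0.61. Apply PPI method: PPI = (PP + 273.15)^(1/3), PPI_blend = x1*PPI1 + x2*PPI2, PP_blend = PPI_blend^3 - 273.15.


PPI_1 = (-26 + 273.15)^(1/3) = 6.275575
PPI_2 = (-2 + 273.15)^(1/3) = 6.472467
PPI_blend = 0.39 * 6.275575 + 0.61 * 6.472467 = 6.395679
PP_blend = 6.395679^3 - 273.15 = 261.6134 - 273.15 = -11.54

-11.54 degC


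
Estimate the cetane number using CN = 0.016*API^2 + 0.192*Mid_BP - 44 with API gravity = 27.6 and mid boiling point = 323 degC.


CN = 0.016 * 27.6^2 + 0.192 * 323 - 44
CN = 12.18816 + 62.016 - 44 = 30.20416

30.20416


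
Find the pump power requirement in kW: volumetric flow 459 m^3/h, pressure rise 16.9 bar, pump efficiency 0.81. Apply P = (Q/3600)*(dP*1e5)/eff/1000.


Q = 459 / 3600 = 0.1275 m^3/s
P = 0.1275 * (16.9 * 1e5) / 0.81 / 1000 = 266.0

266.0 kW


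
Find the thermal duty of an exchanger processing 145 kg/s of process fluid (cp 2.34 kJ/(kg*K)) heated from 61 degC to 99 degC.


Q = m_dot * cp * delta_T
delta_T = 99 - 61 = 38 K
Q = 145 * 2.34 * 38
= 339.3 * 38
= 12893.4 kW

12893.4 kW


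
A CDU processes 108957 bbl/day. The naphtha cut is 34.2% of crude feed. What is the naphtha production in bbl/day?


Crude throughput = 108957 bbl/day
Fraction yield = 34.2%
yield = throughput * fraction / 100
yield = 108957 * 34.2 / 100 = 37263.294

37263.294 bbl/day


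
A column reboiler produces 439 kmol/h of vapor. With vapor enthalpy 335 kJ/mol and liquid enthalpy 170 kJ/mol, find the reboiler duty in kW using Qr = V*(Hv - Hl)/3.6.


Qr = 439 * (335 - 170) / 3.6 = 439 * 165 / 3.6 = 20120

20120 kW


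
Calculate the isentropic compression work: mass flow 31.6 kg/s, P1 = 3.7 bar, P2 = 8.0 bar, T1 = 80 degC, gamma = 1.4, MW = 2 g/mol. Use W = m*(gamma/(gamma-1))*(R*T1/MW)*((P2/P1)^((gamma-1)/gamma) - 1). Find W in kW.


Isentropic work: W = m*(gamma/(gamma-1))*(R*T1/MW)*((P2/P1)^((gamma-1)/gamma) - 1)
T1 = 80 + 273.15 = 353.15 K
Pressure ratio = 8.0 / 3.7 = 2.16216
Exponent = (1.4 - 1)/1.4 = 0.285714
(P2/P1)^exp - 1 = 2.16216^0.285714 - 1 = 0.246471
W = 31.6 * 1.4 / 0.4 * 8.314 * 353.15 / 2 * 0.246471 = 40020

40020 kW


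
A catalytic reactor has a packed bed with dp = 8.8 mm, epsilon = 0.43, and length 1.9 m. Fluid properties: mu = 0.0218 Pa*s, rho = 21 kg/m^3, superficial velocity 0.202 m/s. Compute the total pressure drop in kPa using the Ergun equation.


dp = 8.8 mm = 0.0088 m
Viscous term = 150*0.0218*0.202*(1-0.43)^2 / (0.0088^2*0.43^3) = 34856
Inertial term = 1.75*21*0.202^2*(1-0.43) / (0.0088*0.43^3) = 1221.65
dP/L = 34856 + 1221.65 = 36077.7 Pa/m
dP = 36077.7 * 1.9 / 1000 = 68.55 kPa

68.55 kPa


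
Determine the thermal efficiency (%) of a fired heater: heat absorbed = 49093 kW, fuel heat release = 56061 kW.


Furnace efficiency = Q_absorbed / Q_fuel * 100
= 49093 / 56061 * 100 = 87.57

87.57 %


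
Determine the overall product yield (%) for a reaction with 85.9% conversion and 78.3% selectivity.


Overall yield = conversion (%) * selectivity (%) / 100
Conversion = 85.9%, Selectivity = 78.3%
Y = 85.9 * 78.3 / 100
= 67.2597 %

67.2597 %


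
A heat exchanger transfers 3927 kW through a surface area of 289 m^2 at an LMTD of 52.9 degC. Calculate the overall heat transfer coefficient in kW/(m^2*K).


From Q = U*A*LMTD, U = Q / (A * LMTD)
U = 3927 / (289 * 52.9) = 3927 / 15288.1 = 0.2569

0.2569 kW/(m^2*K)


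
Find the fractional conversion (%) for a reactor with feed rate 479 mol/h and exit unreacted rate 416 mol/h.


X = (F_in - F_out) / F_in * 100
Moles reacted = 479 - 416 = 63
X = 63 / 479 * 100
= 0.1315 * 100
= 13.15 %

13.15 %


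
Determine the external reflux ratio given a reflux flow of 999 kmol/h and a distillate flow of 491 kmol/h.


Reflux ratio definition: R = L / D (liquid returned / distillate withdrawn)
L = 999 kmol/h, D = 491 kmol/h
R = 999 / 491 = 2.035

2.035


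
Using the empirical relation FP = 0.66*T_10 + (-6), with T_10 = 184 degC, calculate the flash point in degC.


FP = 0.66 * 184 + (-6) = 115.44

115.44 degC


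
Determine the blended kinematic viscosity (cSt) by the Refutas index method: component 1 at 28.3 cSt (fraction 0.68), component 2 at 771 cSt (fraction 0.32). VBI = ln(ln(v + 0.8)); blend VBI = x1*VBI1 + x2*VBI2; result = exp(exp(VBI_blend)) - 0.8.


Refutas method: VBN_i = 14.534*ln(ln(visc_i + 0.8)) + 10.975, blended linearly by mass fraction; since VBN is linear in VBI_i = ln(ln(visc_i + 0.8)) and the fractions sum to 1, blend VBI directly: visc = exp(exp(VBI_blend)) - 0.8
VBI_1 = ln(ln(28.3 + 0.8)) = 1.21513
VBI_2 = ln(ln(771 + 0.8)) = 1.89443
VBI_blend = 0.68 * 1.21513 + 0.32 * 1.89443 = 1.43251
visc_blend = exp(exp(1.43251)) - 0.8 = 65.17

65.17 cSt


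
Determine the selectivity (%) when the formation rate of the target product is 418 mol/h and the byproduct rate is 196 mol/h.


Selectivity = desired / (desired + undesired) * 100
Total products = 418 + 196 = 614 mol/h
S = 418 / 614 * 100
= 0.6808 * 100
= 68.08 %

68.08 %


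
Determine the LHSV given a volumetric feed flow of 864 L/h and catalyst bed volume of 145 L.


LHSV = volumetric feed rate / catalyst volume
= 864 L/h / 145 L
= 5.959 h^-1

5.959 h^-1


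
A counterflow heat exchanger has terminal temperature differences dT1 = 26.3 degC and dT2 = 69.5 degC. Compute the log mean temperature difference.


LMTD = (dT1 - dT2) / ln(dT1/dT2)
= (26.3 - 69.5) / ln(26.3 / 69.5) = -43.2 / -0.971758 = 44.46

44.46 degC


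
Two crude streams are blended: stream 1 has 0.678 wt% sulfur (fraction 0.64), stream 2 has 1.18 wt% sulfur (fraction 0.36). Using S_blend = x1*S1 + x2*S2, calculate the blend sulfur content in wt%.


Linear sulfur blending: S_blend = x1*S1 + x2*S2
Contribution 1: 0.64 * 0.678 = 0.43392 wt%
Contribution 2: 0.36 * 1.18 = 0.4248 wt%
S_blend = 0.43392 + 0.4248 = 0.85872

0.85872 wt%


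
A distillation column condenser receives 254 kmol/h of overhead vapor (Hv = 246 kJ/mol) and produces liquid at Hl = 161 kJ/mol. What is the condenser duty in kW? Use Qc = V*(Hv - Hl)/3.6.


Qc = 254 * (246 - 161) / 3.6 = 254 * 85 / 3.6 = 5997

5997 kW


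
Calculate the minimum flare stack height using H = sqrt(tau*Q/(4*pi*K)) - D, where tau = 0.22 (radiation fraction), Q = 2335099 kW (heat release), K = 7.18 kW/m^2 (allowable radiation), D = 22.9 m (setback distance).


tau*Q/(4*pi*K) = 0.22 * 2335099 / (4 * pi * 7.18) = 5693.69
sqrt(5693.69) = 75.4565
H = 75.4565 - 22.9 = 52.56

52.56 m


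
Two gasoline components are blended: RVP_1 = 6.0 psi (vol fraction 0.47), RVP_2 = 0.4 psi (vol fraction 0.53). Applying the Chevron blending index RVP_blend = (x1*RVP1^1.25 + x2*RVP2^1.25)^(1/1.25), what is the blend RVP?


Chevron index: RVP_blend = (sum xi*RVPi^1.25)^(1/1.25)
RVP^1.25 terms: 0.47 * 6.0^1.25 + 0.53 * 0.4^1.25 = 4.58214
RVP_blend = 4.58214^(1/1.25) = 3.380

3.380 psi


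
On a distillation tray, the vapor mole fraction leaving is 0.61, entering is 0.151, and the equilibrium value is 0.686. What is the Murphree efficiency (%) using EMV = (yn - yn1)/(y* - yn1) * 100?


Murphree vapor efficiency: EMV = (y_n - y_(n-1)) / (y*_n - y_(n-1)) * 100
EMV = (0.61 - 0.151) / (0.686 - 0.151) * 100 = 0.459 / 0.535 * 100 = 85.79

85.79 %


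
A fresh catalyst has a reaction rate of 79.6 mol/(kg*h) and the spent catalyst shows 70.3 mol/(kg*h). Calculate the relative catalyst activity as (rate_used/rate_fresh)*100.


Activity (%) = (rate_used / rate_fresh) * 100
rate_used = 70.3, rate_fresh = 79.6
= (70.3 / 79.6) * 100
= 0.8832 * 100 = 88.32

88.32 %


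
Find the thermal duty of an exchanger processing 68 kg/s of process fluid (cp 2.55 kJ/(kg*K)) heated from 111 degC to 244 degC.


Q = m_dot * cp * delta_T
delta_T = 244 - 111 = 133 K
Q = 68 * 2.55 * 133
= 173.4 * 133
= 23062.2 kW

23062.2 kW


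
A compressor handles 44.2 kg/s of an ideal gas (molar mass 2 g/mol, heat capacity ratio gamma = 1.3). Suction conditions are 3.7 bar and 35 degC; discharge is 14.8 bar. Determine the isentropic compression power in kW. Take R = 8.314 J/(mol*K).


Isentropic work: W = m*(gamma/(gamma-1))*(R*T1/MW)*((P2/P1)^((gamma-1)/gamma) - 1)
T1 = 35 + 273.15 = 308.15 K
Pressure ratio = 14.8 / 3.7 = 4
Exponent = (1.3 - 1)/1.3 = 0.230769
(P2/P1)^exp - 1 = 4^0.230769 - 1 = 0.377009
W = 44.2 * 1.3 / 0.3 * 8.314 * 308.15 / 2 * 0.377009 = 92500

92500 kW


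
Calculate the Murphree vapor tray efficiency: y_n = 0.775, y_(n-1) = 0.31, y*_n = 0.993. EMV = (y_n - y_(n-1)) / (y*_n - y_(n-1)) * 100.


Murphree vapor efficiency: EMV = (y_n - y_(n-1)) / (y*_n - y_(n-1)) * 100
EMV = (0.775 - 0.31) / (0.993 - 0.31) * 100 = 0.465 / 0.683 * 100 = 68.08

68.08 %


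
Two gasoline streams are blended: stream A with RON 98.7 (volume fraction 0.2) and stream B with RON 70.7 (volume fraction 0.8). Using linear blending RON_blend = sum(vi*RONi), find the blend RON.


Linear blending: RON_blend = sum(vi * RONi)
Contribution 1: 0.2 * 98.7 = 19.74
Contribution 2: 0.8 * 70.7 = 56.56
RON_blend = 19.74 + 56.56 = 76.3

76.3


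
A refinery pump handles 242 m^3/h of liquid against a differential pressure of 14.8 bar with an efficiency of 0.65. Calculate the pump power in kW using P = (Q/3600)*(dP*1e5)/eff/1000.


Q = 242 / 3600 = 0.0672222 m^3/s
P = 0.0672222 * (14.8 * 1e5) / 0.65 / 1000 = 153.1

153.1 kW


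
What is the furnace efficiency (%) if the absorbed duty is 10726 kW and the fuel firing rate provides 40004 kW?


Furnace efficiency = Q_absorbed / Q_fuel * 100
= 10726 / 40004 * 100 = 26.81

26.81 %


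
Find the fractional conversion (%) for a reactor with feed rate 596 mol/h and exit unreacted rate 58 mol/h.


X = (F_in - F_out) / F_in * 100
Moles reacted = 596 - 58 = 538
X = 538 / 596 * 100
= 0.9027 * 100
= 90.27 %

90.27 %


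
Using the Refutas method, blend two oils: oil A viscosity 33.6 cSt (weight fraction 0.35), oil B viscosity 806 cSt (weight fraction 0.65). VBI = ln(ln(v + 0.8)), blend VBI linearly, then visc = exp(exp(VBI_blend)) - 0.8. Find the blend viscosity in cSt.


Refutas method: VBN_i = 14.534*ln(ln(visc_i + 0.8)) + 10.975, blended linearly by mass fraction; since VBN is linear in VBI_i = ln(ln(visc_i + 0.8)) and the fractions sum to 1, blend VBI directly: visc = exp(exp(VBI_blend)) - 0.8
VBI_1 = ln(ln(33.6 + 0.8)) = 1.26358
VBI_2 = ln(ln(806 + 0.8)) = 1.90107
VBI_blend = 0.35 * 1.26358 + 0.65 * 1.90107 = 1.67795
visc_blend = exp(exp(1.67795)) - 0.8 = 210.8

210.8 cSt


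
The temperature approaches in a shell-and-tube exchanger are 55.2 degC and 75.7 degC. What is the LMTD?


LMTD = (dT1 - dT2) / ln(dT1/dT2)
= (55.2 - 75.7) / ln(55.2 / 75.7) = -20.5 / -0.315815 = 64.91

64.91 degC


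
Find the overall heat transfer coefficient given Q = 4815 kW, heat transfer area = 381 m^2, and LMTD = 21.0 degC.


From Q = U*A*LMTD, U = Q / (A * LMTD)
U = 4815 / (381 * 21.0) = 4815 / 8001 = 0.6018

0.6018 kW/(m^2*K)


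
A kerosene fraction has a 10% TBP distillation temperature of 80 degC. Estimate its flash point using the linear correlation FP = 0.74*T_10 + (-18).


FP = 0.74 * 80 + (-18) = 41.2

41.2 degC


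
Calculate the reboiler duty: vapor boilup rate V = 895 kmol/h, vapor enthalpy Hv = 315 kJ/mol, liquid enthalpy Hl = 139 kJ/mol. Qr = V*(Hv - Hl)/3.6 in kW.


Qr = 895 * (315 - 139) / 3.6 = 895 * 176 / 3.6 = 43760

43760 kW


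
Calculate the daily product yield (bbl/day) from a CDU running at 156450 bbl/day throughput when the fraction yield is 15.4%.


Crude throughput = 156450 bbl/day
Fraction yield = 15.4%
yield = throughput * fraction / 100
yield = 156450 * 15.4 / 100 = 24093.3

24093.3 bbl/day


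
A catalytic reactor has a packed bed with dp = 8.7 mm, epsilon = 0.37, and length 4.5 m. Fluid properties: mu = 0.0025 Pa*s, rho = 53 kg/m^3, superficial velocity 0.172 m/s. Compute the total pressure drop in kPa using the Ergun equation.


dp = 8.7 mm = 0.0087 m
Viscous term = 150*0.0025*0.172*(1-0.37)^2 / (0.0087^2*0.37^3) = 6677.24
Inertial term = 1.75*53*0.172^2*(1-0.37) / (0.0087*0.37^3) = 3922.72
dP/L = 6677.24 + 3922.72 = 10600 Pa/m
dP = 10600 * 4.5 / 1000 = 47.70 kPa

47.70 kPa


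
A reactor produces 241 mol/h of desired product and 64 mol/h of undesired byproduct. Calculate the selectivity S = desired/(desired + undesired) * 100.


Selectivity = desired / (desired + undesired) * 100
Total products = 241 + 64 = 305 mol/h
S = 241 / 305 * 100
= 0.7902 * 100
= 79.02 %

79.02 %


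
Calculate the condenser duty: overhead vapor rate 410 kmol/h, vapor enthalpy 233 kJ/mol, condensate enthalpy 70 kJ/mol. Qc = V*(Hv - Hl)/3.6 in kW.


Qc = 410 * (233 - 70) / 3.6 = 410 * 163 / 3.6 = 18560

18560 kW


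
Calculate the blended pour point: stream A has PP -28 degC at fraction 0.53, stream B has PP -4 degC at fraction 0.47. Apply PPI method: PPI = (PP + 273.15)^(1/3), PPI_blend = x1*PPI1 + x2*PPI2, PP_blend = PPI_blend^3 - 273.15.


PPI_1 = (-28 + 273.15)^(1/3) = 6.258601
PPI_2 = (-4 + 273.15)^(1/3) = 6.456514
PPI_blend = 0.53 * 6.258601 + 0.47 * 6.456514 = 6.35162
PP_blend = 6.35162^3 - 273.15 = 256.2439 - 273.15 = -16.91

-16.91 degC


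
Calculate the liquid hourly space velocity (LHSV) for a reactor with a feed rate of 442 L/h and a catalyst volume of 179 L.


LHSV = volumetric feed rate / catalyst volume
= 442 L/h / 179 L
= 2.469 h^-1

2.469 h^-1


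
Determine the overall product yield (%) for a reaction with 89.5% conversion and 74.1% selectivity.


Overall yield = conversion (%) * selectivity (%) / 100
Conversion = 89.5%, Selectivity = 74.1%
Y = 89.5 * 74.1 / 100
= 66.3195 %

66.3195 %


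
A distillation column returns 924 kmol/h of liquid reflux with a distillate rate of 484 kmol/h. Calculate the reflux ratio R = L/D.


Reflux ratio definition: R = L / D (liquid returned / distillate withdrawn)
L = 924 kmol/h, D = 484 kmol/h
R = 924 / 484 = 1.909

1.909


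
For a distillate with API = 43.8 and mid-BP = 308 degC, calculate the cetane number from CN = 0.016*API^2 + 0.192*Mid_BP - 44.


CN = 0.016 * 43.8^2 + 0.192 * 308 - 44
CN = 30.69504 + 59.136 - 44 = 45.83104

45.83104


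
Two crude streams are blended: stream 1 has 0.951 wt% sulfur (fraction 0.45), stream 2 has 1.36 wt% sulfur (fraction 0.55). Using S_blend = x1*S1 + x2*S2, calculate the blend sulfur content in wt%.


Linear sulfur blending: S_blend = x1*S1 + x2*S2
Contribution 1: 0.45 * 0.951 = 0.42795 wt%
Contribution 2: 0.55 * 1.36 = 0.748 wt%
S_blend = 0.42795 + 0.748 = 1.17595

1.17595 wt%


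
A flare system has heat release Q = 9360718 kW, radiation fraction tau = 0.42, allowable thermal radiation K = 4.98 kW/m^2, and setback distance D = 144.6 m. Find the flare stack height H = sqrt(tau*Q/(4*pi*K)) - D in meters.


tau*Q/(4*pi*K) = 0.42 * 9360718 / (4 * pi * 4.98) = 62823.1
sqrt(62823.1) = 250.645
H = 250.645 - 144.6 = 106.0

106.0 m


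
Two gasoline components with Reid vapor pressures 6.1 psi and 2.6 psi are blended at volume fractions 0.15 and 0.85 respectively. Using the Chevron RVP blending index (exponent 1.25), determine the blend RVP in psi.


Chevron index: RVP_blend = (sum xi*RVPi^1.25)^(1/1.25)
RVP^1.25 terms: 0.15 * 6.1^1.25 + 0.85 * 2.6^1.25 = 4.24429
RVP_blend = 4.24429^(1/1.25) = 3.179

3.179 psi


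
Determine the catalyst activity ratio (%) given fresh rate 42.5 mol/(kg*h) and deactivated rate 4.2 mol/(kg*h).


Activity (%) = (rate_used / rate_fresh) * 100
rate_used = 4.2, rate_fresh = 42.5
= (4.2 / 42.5) * 100
= 0.09882 * 100 = 9.882

9.882 %


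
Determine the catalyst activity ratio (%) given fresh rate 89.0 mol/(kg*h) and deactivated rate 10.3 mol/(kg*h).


Activity (%) = (rate_used / rate_fresh) * 100
rate_used = 10.3, rate_fresh = 89.0
= (10.3 / 89.0) * 100
= 0.1157 * 100 = 11.57

11.57 %


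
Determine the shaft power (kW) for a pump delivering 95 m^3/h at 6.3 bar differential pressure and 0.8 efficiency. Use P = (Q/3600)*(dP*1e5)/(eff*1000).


Q = 95 / 3600 = 0.0263889 m^3/s
P = 0.0263889 * (6.3 * 1e5) / 0.8 / 1000 = 20.78

20.78 kW


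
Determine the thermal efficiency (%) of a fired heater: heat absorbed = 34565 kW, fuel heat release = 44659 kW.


Furnace efficiency = Q_absorbed / Q_fuel * 100
= 34565 / 44659 * 100 = 77.40

77.40 %


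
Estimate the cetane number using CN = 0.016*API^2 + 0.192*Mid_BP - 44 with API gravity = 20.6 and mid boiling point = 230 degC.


CN = 0.016 * 20.6^2 + 0.192 * 230 - 44
CN = 6.78976 + 44.16 - 44 = 6.94976

6.94976


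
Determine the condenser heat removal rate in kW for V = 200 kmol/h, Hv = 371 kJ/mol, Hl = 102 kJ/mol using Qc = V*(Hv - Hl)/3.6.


Qc = 200 * (371 - 102) / 3.6 = 200 * 269 / 3.6 = 14940

14940 kW


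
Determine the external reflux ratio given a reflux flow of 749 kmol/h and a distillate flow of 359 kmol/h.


Reflux ratio definition: R = L / D (liquid returned / distillate withdrawn)
L = 749 kmol/h, D = 359 kmol/h
R = 749 / 359 = 2.086

2.086


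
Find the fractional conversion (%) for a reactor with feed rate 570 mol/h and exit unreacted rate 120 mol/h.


X = (F_in - F_out) / F_in * 100
Moles reacted = 570 - 120 = 450
X = 450 / 570 * 100
= 0.7895 * 100
= 78.95 %

78.95 %


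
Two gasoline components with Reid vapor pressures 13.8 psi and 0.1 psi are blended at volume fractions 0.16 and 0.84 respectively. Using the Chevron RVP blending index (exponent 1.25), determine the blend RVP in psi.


Chevron index: RVP_blend = (sum xi*RVPi^1.25)^(1/1.25)
RVP^1.25 terms: 0.16 * 13.8^1.25 + 0.84 * 0.1^1.25 = 4.30292
RVP_blend = 4.30292^(1/1.25) = 3.214

3.214 psi


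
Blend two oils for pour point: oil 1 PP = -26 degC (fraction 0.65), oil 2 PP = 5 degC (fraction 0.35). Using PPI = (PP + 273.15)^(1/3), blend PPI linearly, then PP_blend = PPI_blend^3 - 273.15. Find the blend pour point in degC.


PPI_1 = (-26 + 273.15)^(1/3) = 6.275575
PPI_2 = (5 + 273.15)^(1/3) = 6.527693
PPI_blend = 0.65 * 6.275575 + 0.35 * 6.527693 = 6.363816
PP_blend = 6.363816^3 - 273.15 = 257.7228 - 273.15 = -15.43

-15.43 degC


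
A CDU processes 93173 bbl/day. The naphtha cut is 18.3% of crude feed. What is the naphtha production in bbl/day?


Crude throughput = 93173 bbl/day
Fraction yield = 18.3%
yield = throughput * fraction / 100
yield = 93173 * 18.3 / 100 = 17050.659

17050.659 bbl/day


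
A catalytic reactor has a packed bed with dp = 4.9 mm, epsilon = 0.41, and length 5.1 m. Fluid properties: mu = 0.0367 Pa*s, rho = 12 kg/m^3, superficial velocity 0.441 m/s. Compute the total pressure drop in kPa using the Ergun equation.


dp = 4.9 mm = 0.0049 m
Viscous term = 150*0.0367*0.441*(1-0.41)^2 / (0.0049^2*0.41^3) = 510689
Inertial term = 1.75*12*0.441^2*(1-0.41) / (0.0049*0.41^3) = 7135.11
dP/L = 510689 + 7135.11 = 517824 Pa/m
dP = 517824 * 5.1 / 1000 = 2641 kPa

2641 kPa


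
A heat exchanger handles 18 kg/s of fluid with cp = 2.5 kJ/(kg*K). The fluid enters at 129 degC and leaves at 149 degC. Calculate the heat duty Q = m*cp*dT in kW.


Q = m_dot * cp * delta_T
delta_T = 149 - 129 = 20 K
Q = 18 * 2.5 * 20
= 45 * 20
= 900 kW

900 kW


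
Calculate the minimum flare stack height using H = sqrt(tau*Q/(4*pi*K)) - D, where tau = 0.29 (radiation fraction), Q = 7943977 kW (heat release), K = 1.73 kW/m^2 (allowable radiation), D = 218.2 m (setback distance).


tau*Q/(4*pi*K) = 0.29 * 7943977 / (4 * pi * 1.73) = 105969
sqrt(105969) = 325.529
H = 325.529 - 218.2 = 107.3

107.3 m


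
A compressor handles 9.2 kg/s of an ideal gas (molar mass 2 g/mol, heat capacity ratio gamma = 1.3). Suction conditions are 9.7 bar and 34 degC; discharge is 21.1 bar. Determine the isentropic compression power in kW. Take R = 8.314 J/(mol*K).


Isentropic work: W = m*(gamma/(gamma-1))*(R*T1/MW)*((P2/P1)^((gamma-1)/gamma) - 1)
T1 = 34 + 273.15 = 307.15 K
Pressure ratio = 21.1 / 9.7 = 2.17526
Exponent = (1.3 - 1)/1.3 = 0.230769
(P2/P1)^exp - 1 = 2.17526^0.230769 - 1 = 0.19643
W = 9.2 * 1.3 / 0.3 * 8.314 * 307.15 / 2 * 0.19643 = 9999

9999 kW


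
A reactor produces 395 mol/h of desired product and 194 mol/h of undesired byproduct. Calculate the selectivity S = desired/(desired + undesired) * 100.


Selectivity = desired / (desired + undesired) * 100
Total products = 395 + 194 = 589 mol/h
S = 395 / 589 * 100
= 0.6706 * 100
= 67.06 %

67.06 %


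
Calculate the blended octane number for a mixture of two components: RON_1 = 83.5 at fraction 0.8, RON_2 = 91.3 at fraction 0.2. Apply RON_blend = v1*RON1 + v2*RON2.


Linear blending: RON_blend = sum(vi * RONi)
Contribution 1: 0.8 * 83.5 = 66.8
Contribution 2: 0.2 * 91.3 = 18.26
RON_blend = 66.8 + 18.26 = 85.06

85.06


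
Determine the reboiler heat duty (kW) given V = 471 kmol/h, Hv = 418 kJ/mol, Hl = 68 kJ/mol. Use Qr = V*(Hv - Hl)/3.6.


Qr = 471 * (418 - 68) / 3.6 = 471 * 350 / 3.6 = 45790

45790 kW


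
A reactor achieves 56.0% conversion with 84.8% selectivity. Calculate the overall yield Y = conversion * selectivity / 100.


Overall yield = conversion (%) * selectivity (%) / 100
Conversion = 56.0%, Selectivity = 84.8%
Y = 56.0 * 84.8 / 100
= 47.488 %

47.488 %


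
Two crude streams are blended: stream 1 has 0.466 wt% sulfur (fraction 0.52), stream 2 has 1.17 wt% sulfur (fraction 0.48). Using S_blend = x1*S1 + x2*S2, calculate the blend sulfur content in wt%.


Linear sulfur blending: S_blend = x1*S1 + x2*S2
Contribution 1: 0.52 * 0.466 = 0.24232 wt%
Contribution 2: 0.48 * 1.17 = 0.5616 wt%
S_blend = 0.24232 + 0.5616 = 0.80392

0.80392 wt%


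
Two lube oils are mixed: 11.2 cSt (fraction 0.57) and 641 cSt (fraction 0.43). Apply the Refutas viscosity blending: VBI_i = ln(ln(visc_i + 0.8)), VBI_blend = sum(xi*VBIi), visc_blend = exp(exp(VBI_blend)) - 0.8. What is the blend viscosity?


Refutas method: VBN_i = 14.534*ln(ln(visc_i + 0.8)) + 10.975, blended linearly by mass fraction; since VBN is linear in VBI_i = ln(ln(visc_i + 0.8)) and the fractions sum to 1, blend VBI directly: visc = exp(exp(VBI_blend)) - 0.8
VBI_1 = ln(ln(11.2 + 0.8)) = 0.910235
VBI_2 = ln(ln(641 + 0.8)) = 1.86629
VBI_blend = 0.57 * 0.910235 + 0.43 * 1.86629 = 1.32134
visc_blend = exp(exp(1.32134)) - 0.8 = 41.65

41.65 cSt


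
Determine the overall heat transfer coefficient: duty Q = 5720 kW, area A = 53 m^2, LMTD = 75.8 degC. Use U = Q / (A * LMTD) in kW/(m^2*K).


From Q = U*A*LMTD, U = Q / (A * LMTD)
U = 5720 / (53 * 75.8) = 5720 / 4017.4 = 1.424

1.424 kW/(m^2*K)


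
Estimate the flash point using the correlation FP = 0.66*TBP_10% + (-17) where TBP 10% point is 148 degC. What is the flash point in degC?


FP = 0.66 * 148 + (-17) = 80.68

80.68 degC


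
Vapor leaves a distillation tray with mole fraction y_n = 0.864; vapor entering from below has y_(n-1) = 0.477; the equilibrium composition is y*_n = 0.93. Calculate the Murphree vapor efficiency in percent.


Murphree vapor efficiency: EMV = (y_n - y_(n-1)) / (y*_n - y_(n-1)) * 100
EMV = (0.864 - 0.477) / (0.93 - 0.477) * 100 = 0.387 / 0.453 * 100 = 85.43

85.43 %


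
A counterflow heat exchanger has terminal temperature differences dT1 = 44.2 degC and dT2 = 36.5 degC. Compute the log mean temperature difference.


LMTD = (dT1 - dT2) / ln(dT1/dT2)
= (44.2 - 36.5) / ln(44.2 / 36.5) = 7.7 / 0.191413 = 40.23

40.23 degC


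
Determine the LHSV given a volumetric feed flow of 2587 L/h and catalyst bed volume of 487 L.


LHSV = volumetric feed rate / catalyst volume
= 2587 L/h / 487 L
= 5.312 h^-1

5.312 h^-1


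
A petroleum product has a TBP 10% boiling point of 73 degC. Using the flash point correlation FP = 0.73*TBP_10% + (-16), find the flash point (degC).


FP = 0.73 * 73 + (-16) = 37.29

37.29 degC


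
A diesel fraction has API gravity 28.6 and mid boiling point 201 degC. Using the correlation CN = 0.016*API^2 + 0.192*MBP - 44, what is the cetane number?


CN = 0.016 * 28.6^2 + 0.192 * 201 - 44
CN = 13.08736 + 38.592 - 44 = 7.67936

7.67936


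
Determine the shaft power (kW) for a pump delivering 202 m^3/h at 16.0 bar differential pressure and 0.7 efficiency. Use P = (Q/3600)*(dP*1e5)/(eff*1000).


Q = 202 / 3600 = 0.0561111 m^3/s
P = 0.0561111 * (16.0 * 1e5) / 0.7 / 1000 = 128.3

128.3 kW


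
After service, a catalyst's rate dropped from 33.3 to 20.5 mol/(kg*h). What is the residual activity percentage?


Activity (%) = (rate_used / rate_fresh) * 100
rate_used = 20.5, rate_fresh = 33.3
= (20.5 / 33.3) * 100
= 0.6156 * 100 = 61.56

61.56 %


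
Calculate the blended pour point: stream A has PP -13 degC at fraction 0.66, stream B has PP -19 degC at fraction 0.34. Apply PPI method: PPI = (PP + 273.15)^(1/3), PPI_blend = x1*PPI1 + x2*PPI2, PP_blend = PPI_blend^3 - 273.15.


PPI_1 = (-13 + 273.15)^(1/3) = 6.383731
PPI_2 = (-19 + 273.15)^(1/3) = 6.334272
PPI_blend = 0.66 * 6.383731 + 0.34 * 6.334272 = 6.366915
PP_blend = 6.366915^3 - 273.15 = 258.0995 - 273.15 = -15.05

-15.05 degC


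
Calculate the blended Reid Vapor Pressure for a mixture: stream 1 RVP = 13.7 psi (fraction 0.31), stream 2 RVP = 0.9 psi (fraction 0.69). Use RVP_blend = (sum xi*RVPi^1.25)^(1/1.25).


Chevron index: RVP_blend = (sum xi*RVPi^1.25)^(1/1.25)
RVP^1.25 terms: 0.31 * 13.7^1.25 + 0.69 * 0.9^1.25 = 8.77562
RVP_blend = 8.77562^(1/1.25) = 5.684

5.684 psi


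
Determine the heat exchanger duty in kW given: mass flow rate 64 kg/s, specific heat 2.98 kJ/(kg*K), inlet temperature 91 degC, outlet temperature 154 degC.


Q = m_dot * cp * delta_T
delta_T = 154 - 91 = 63 K
Q = 64 * 2.98 * 63
= 190.72 * 63
= 12015.36 kW

12015.36 kW


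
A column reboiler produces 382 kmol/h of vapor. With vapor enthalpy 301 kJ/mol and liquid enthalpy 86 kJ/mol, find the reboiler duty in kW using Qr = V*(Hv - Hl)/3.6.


Qr = 382 * (301 - 86) / 3.6 = 382 * 215 / 3.6 = 22810

22810 kW


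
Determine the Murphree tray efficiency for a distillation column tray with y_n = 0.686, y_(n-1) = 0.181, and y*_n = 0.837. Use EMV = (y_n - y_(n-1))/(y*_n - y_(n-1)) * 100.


Murphree vapor efficiency: EMV = (y_n - y_(n-1)) / (y*_n - y_(n-1)) * 100
EMV = (0.686 - 0.181) / (0.837 - 0.181) * 100 = 0.505 / 0.656 * 100 = 76.98

76.98 %


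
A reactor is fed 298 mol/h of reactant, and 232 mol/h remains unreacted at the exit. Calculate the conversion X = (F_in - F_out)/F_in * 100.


X = (F_in - F_out) / F_in * 100
Moles reacted = 298 - 232 = 66
X = 66 / 298 * 100
= 0.2215 * 100
= 22.15 %

22.15 %


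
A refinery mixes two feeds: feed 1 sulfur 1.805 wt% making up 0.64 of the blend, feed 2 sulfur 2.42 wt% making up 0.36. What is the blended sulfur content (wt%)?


Linear sulfur blending: S_blend = x1*S1 + x2*S2
Contribution 1: 0.64 * 1.805 = 1.1552 wt%
Contribution 2: 0.36 * 2.42 = 0.8712 wt%
S_blend = 1.1552 + 0.8712 = 2.0264

2.0264 wt%


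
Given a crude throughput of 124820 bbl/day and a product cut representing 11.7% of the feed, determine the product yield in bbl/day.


Crude throughput = 124820 bbl/day
Fraction yield = 11.7%
yield = throughput * fraction / 100
yield = 124820 * 11.7 / 100 = 14603.94

14603.94 bbl/day


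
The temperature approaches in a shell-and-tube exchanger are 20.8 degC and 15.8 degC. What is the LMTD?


LMTD = (dT1 - dT2) / ln(dT1/dT2)
= (20.8 - 15.8) / ln(20.8 / 15.8) = 5 / 0.274943 = 18.19

18.19 degC


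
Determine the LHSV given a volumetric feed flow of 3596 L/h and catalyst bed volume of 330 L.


LHSV = volumetric feed rate / catalyst volume
= 3596 L/h / 330 L
= 10.90 h^-1

10.90 h^-1


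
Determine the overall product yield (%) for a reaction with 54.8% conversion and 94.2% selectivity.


Overall yield = conversion (%) * selectivity (%) / 100
Conversion = 54.8%, Selectivity = 94.2%
Y = 54.8 * 94.2 / 100
= 51.6216 %

51.6216 %


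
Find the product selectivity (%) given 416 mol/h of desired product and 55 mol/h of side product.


Selectivity = desired / (desired + undesired) * 100
Total products = 416 + 55 = 471 mol/h
S = 416 / 471 * 100
= 0.8832 * 100
= 88.32 %

88.32 %


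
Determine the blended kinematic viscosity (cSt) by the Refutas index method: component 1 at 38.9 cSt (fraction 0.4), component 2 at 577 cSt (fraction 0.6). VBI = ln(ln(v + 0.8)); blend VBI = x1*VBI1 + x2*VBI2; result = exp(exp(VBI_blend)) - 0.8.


Refutas method: VBN_i = 14.534*ln(ln(visc_i + 0.8)) + 10.975, blended linearly by mass fraction; since VBN is linear in VBI_i = ln(ln(visc_i + 0.8)) and the fractions sum to 1, blend VBI directly: visc = exp(exp(VBI_blend)) - 0.8
VBI_1 = ln(ln(38.9 + 0.8)) = 1.30328
VBI_2 = ln(ln(577 + 0.8)) = 1.84991
VBI_blend = 0.4 * 1.30328 + 0.6 * 1.84991 = 1.63126
visc_blend = exp(exp(1.63126)) - 0.8 = 164.9

164.9 cSt


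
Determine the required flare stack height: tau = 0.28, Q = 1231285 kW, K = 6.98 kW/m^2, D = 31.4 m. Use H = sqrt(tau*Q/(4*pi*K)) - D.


tau*Q/(4*pi*K) = 0.28 * 1231285 / (4 * pi * 6.98) = 3930.53
sqrt(3930.53) = 62.6939
H = 62.6939 - 31.4 = 31.29

31.29 m


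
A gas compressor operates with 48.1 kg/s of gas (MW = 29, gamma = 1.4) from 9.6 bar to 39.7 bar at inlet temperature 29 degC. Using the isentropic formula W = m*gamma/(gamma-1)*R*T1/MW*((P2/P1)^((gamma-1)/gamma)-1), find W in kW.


Isentropic work: W = m*(gamma/(gamma-1))*(R*T1/MW)*((P2/P1)^((gamma-1)/gamma) - 1)
T1 = 29 + 273.15 = 302.15 K
Pressure ratio = 39.7 / 9.6 = 4.13542
Exponent = (1.4 - 1)/1.4 = 0.285714
(P2/P1)^exp - 1 = 4.13542^0.285714 - 1 = 0.500197
W = 48.1 * 1.4 / 0.4 * 8.314 * 302.15 / 29 * 0.500197 = 7294

7294 kW


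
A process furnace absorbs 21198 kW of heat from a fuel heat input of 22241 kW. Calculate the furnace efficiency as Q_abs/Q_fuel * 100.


Furnace efficiency = Q_absorbed / Q_fuel * 100
= 21198 / 22241 * 100 = 95.31

95.31 %
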